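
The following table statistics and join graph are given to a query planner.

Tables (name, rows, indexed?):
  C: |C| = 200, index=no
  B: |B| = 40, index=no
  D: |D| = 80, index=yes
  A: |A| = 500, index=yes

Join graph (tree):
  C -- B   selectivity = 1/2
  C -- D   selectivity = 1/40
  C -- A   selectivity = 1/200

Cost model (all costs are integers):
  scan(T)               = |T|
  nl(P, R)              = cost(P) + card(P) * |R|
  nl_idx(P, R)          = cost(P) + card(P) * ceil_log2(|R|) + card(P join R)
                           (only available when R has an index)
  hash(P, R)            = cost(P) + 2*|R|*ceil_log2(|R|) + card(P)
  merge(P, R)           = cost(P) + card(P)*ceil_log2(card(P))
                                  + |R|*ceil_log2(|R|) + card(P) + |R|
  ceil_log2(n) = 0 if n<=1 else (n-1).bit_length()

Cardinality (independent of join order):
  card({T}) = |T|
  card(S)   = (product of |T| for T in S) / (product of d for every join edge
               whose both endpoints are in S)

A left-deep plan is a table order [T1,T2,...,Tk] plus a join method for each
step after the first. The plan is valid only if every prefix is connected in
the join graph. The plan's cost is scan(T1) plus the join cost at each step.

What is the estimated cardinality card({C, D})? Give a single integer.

Tables in S: C(200), D(80)
Edges inside S: C-D(d=40)
numerator = 200 * 80 = 16000
denominator = 40 = 40
card(S) = 16000 / 40 = 400

400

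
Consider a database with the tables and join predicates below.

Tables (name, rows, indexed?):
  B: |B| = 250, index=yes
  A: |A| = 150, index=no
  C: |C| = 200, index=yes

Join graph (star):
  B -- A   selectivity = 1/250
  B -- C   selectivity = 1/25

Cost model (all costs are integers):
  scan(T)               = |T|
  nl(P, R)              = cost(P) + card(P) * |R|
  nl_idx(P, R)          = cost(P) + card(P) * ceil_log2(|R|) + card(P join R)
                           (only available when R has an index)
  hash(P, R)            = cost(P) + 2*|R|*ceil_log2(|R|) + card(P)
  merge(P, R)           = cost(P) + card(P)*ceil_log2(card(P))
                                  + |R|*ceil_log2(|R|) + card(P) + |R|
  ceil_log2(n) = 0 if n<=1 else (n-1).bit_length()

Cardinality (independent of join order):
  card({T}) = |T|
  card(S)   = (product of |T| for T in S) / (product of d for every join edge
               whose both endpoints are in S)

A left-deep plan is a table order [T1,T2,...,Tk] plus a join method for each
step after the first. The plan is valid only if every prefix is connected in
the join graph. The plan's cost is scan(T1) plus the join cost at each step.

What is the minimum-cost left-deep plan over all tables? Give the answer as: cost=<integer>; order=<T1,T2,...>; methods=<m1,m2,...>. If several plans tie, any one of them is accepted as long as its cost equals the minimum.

Selinger DP (subsets sized 1..n):
  {B}: scan cost=250, card=250
  {A}: scan cost=150, card=150
  {C}: scan cost=200, card=200
  {AB}: card=150; try (B,nl_idx)→1500, (A,hash)→2900, (B,merge)→3750, (A,merge)→3850, (B,hash)→4300, (B,nl)→37650 …(+1); best=1500 via (B,nl_idx)
  {BC}: card=2000; try (C,hash)→3700, (B,nl_idx)→3800, (C,nl_idx)→4250, (B,merge)→4250, (C,merge)→4300, (B,hash)→4400 …(+2); best=3700 via (C,hash)
  {ABC}: card=1200; try (C,nl_idx)→3900, (C,merge)→4650, (C,hash)→4850, (A,hash)→8100, (A,merge)→29050, (C,nl)→31500 …(+1); best=3900 via (C,nl_idx)

cost=3900; order=A,B,C; methods=nl_idx,nl_idx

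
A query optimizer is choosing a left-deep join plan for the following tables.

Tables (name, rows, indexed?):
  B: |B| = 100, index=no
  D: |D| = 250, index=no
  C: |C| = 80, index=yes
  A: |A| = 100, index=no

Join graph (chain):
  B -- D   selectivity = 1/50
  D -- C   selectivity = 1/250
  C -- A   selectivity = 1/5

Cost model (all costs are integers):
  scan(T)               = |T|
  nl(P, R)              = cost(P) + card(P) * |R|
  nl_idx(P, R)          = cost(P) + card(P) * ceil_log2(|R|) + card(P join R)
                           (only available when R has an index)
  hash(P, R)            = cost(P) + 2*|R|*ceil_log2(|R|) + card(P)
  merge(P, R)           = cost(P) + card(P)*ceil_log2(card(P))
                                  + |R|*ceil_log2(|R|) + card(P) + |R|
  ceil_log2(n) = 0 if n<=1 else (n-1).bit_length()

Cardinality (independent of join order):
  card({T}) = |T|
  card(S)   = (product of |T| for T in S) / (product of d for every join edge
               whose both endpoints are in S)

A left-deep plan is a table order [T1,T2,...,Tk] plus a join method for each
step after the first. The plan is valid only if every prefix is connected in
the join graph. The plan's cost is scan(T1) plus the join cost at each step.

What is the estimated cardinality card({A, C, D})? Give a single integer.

1600

Tables in S: A(100), C(80), D(250)
Edges inside S: D-C(d=250), C-A(d=5)
numerator = 100 * 80 * 250 = 2000000
denominator = 250 * 5 = 1250
card(S) = 2000000 / 1250 = 1600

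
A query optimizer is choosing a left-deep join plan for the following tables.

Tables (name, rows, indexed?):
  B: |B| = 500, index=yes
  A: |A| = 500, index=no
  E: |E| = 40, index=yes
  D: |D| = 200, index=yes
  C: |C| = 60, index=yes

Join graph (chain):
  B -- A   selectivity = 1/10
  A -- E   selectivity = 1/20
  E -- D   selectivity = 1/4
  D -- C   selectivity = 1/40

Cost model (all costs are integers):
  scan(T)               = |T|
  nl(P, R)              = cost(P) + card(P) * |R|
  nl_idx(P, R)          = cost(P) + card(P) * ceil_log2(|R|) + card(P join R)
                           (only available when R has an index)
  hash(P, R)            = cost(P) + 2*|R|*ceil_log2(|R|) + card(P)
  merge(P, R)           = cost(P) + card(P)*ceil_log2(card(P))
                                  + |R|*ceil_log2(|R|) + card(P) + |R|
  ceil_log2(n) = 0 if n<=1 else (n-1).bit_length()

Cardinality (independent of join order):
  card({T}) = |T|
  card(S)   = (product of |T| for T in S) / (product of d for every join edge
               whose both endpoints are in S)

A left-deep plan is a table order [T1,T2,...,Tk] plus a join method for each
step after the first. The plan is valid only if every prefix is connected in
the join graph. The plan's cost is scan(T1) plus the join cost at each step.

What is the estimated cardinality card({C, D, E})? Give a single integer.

3000

Tables in S: C(60), D(200), E(40)
Edges inside S: E-D(d=4), D-C(d=40)
numerator = 60 * 200 * 40 = 480000
denominator = 4 * 40 = 160
card(S) = 480000 / 160 = 3000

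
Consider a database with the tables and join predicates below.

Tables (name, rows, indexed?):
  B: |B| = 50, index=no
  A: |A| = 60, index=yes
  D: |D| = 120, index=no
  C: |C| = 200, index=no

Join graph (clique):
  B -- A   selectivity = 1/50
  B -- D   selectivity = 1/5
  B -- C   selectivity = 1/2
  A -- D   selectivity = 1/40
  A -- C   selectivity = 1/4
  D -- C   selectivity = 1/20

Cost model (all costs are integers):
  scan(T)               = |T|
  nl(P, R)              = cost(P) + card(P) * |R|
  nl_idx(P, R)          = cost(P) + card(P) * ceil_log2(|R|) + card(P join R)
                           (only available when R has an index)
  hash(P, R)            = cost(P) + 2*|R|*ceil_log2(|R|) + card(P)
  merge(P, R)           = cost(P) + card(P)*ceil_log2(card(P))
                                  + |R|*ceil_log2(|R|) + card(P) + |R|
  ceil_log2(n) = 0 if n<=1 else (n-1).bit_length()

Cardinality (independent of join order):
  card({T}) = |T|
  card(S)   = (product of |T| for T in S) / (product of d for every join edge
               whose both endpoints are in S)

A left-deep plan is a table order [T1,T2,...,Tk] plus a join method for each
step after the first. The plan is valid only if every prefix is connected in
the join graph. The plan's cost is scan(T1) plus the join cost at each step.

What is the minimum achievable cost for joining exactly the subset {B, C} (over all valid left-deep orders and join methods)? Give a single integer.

Selinger DP over subsets of {B,C}:
  {B}: scan cost=50, card=50
  {C}: scan cost=200, card=200
  {BC}: card=5000; try (B,hash)→1000, (C,merge)→2200, (B,merge)→2350, (C,hash)→3300, (C,nl)→10050, (B,nl)→10200; best=1000 via (B,hash)

1000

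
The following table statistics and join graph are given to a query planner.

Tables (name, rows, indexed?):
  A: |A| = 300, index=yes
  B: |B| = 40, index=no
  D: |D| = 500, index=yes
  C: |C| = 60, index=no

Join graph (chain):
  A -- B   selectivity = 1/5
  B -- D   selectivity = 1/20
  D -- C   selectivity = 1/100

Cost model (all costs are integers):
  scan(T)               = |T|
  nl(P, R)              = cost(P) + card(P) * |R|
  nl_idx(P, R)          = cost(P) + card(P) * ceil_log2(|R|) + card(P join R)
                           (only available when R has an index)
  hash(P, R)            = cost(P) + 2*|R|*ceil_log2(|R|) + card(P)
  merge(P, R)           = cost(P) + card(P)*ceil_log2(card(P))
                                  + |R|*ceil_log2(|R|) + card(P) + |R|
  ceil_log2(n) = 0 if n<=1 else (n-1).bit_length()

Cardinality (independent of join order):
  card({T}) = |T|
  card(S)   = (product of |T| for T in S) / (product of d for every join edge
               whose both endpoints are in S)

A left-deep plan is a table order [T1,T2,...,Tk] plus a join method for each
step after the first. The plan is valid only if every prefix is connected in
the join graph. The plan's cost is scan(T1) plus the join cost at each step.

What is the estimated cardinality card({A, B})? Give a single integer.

2400

Tables in S: A(300), B(40)
Edges inside S: A-B(d=5)
numerator = 300 * 40 = 12000
denominator = 5 = 5
card(S) = 12000 / 5 = 2400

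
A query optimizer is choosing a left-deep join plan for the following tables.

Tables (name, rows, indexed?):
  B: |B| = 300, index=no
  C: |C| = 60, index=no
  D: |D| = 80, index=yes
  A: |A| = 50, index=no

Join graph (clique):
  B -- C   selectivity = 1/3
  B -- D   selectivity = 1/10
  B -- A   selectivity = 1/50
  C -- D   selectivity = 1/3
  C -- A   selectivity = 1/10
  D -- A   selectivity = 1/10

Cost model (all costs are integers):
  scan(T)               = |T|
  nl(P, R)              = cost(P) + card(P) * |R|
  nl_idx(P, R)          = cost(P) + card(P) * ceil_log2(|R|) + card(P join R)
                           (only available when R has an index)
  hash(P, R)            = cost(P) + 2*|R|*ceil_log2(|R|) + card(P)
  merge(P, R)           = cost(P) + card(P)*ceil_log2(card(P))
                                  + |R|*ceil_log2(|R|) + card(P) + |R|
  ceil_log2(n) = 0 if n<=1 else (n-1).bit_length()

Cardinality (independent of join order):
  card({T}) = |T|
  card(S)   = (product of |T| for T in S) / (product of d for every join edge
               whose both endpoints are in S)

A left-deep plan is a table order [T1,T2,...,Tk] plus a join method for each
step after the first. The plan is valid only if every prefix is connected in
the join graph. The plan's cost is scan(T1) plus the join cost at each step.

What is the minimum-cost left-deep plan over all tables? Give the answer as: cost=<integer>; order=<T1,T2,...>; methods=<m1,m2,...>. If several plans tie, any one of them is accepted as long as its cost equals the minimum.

cost=3580; order=B,A,D,C; methods=hash,hash,hash

Selinger DP (subsets sized 1..n):
  {B}: scan cost=300, card=300
  {C}: scan cost=60, card=60
  {D}: scan cost=80, card=80
  {A}: scan cost=50, card=50
  {BC}: card=6000; try (C,hash)→1320, (B,merge)→3480, (C,merge)→3720, (B,hash)→5520, (B,nl)→18060, (C,nl)→18300; best=1320 via (C,hash)
  {BD}: card=2400; try (D,hash)→1720, (B,merge)→3720, (D,merge)→3940, (D,nl_idx)→4800, (B,hash)→5560, (B,nl)→24080 …(+1); best=1720 via (D,hash)
  {AB}: card=300; try (A,hash)→1200, (B,merge)→3400, (A,merge)→3650, (B,hash)→5500, (B,nl)→15050, (A,nl)→15300; best=1200 via (A,hash)
  {CD}: card=1600; try (C,hash)→880, (D,merge)→1120, (C,merge)→1140, (D,hash)→1240, (D,nl_idx)→2080, (D,nl)→4860 …(+1); best=880 via (C,hash)
  {AC}: card=300; try (A,hash)→720, (C,hash)→820, (C,merge)→820, (A,merge)→830, (C,nl)→3050, (A,nl)→3060; best=720 via (A,hash)
  {AD}: card=400; try (A,hash)→760, (D,nl_idx)→800, (D,merge)→1040, (A,merge)→1070, (D,hash)→1220, (D,nl)→4050 …(+1); best=760 via (A,hash)
  {BCD}: card=16000; try (C,hash)→4840, (B,hash)→7880, (D,hash)→8440, (B,merge)→23080, (C,merge)→33340, (D,nl_idx)→59320 …(+4); best=4840 via (C,hash)
  {ABC}: card=600; try (C,hash)→2220, (C,merge)→4620, (B,hash)→6420, (B,merge)→6720, (A,hash)→7920, (C,nl)→19200 …(+3); best=2220 via (C,hash)
  {ABD}: card=240; try (D,hash)→2620, (D,nl_idx)→3540, (A,hash)→4720, (D,merge)→4840, (B,hash)→6560, (B,merge)→7760 …(+4); best=2620 via (D,hash)
  {ACD}: card=800; try (C,hash)→1880, (D,hash)→2140, (A,hash)→3080, (D,nl_idx)→3620, (D,merge)→4360, (C,merge)→5180 …(+4); best=1880 via (C,hash)
  {ABCD}: card=160; try (C,hash)→3580, (D,hash)→3940, (C,merge)→5200, (D,nl_idx)→6580, (B,hash)→8080, (D,merge)→9460 …(+7); best=3580 via (C,hash)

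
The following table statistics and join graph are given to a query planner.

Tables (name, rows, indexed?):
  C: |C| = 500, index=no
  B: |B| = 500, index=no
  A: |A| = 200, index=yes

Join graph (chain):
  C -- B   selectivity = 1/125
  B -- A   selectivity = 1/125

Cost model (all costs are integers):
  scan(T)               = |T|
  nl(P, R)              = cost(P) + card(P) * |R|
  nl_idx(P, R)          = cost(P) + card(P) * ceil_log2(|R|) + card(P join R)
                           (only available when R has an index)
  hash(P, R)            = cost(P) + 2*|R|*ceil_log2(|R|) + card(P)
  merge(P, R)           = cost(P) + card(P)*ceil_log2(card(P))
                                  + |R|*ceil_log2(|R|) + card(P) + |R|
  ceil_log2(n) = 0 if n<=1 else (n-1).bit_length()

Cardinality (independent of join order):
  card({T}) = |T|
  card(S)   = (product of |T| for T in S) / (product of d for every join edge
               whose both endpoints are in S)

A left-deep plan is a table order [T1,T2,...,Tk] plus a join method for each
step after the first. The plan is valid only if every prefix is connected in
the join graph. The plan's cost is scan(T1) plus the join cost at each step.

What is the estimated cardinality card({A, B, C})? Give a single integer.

3200

Tables in S: A(200), B(500), C(500)
Edges inside S: C-B(d=125), B-A(d=125)
numerator = 200 * 500 * 500 = 50000000
denominator = 125 * 125 = 15625
card(S) = 50000000 / 15625 = 3200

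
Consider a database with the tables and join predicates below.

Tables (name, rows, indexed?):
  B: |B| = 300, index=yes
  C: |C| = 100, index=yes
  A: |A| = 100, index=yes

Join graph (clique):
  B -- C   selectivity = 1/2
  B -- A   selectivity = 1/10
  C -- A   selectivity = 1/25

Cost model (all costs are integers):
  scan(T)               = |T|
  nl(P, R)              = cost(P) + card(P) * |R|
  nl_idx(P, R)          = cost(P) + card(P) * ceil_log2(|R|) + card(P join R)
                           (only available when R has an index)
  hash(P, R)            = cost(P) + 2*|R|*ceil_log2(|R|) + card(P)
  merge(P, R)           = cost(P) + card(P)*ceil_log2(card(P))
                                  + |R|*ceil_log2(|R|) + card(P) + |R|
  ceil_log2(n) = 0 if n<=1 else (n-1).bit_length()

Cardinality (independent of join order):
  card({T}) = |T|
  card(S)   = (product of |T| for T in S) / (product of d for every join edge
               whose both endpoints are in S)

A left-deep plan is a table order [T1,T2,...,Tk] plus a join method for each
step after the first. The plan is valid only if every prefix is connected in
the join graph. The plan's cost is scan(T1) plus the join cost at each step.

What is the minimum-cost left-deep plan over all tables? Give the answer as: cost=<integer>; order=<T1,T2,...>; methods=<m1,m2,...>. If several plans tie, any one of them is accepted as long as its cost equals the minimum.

cost=6400; order=B,A,C; methods=hash,hash

Selinger DP (subsets sized 1..n):
  {B}: scan cost=300, card=300
  {C}: scan cost=100, card=100
  {A}: scan cost=100, card=100
  {BC}: card=15000; try (C,hash)→2000, (B,merge)→3900, (C,merge)→4100, (B,hash)→5600, (B,nl_idx)→16000, (C,nl_idx)→17400 …(+2); best=2000 via (C,hash)
  {AB}: card=3000; try (A,hash)→2000, (B,merge)→3900, (B,nl_idx)→4000, (A,merge)→4100, (A,nl_idx)→5400, (B,hash)→5600 …(+2); best=2000 via (A,hash)
  {AC}: card=400; try (C,nl_idx)→1200, (A,nl_idx)→1200, (C,hash)→1600, (A,hash)→1600, (C,merge)→1700, (A,merge)→1700 …(+2); best=1200 via (C,nl_idx)
  {ABC}: card=6000; try (C,hash)→6400, (B,hash)→7000, (B,merge)→8200, (B,nl_idx)→10800, (A,hash)→18400, (C,nl_idx)→29000 …(+6); best=6400 via (C,hash)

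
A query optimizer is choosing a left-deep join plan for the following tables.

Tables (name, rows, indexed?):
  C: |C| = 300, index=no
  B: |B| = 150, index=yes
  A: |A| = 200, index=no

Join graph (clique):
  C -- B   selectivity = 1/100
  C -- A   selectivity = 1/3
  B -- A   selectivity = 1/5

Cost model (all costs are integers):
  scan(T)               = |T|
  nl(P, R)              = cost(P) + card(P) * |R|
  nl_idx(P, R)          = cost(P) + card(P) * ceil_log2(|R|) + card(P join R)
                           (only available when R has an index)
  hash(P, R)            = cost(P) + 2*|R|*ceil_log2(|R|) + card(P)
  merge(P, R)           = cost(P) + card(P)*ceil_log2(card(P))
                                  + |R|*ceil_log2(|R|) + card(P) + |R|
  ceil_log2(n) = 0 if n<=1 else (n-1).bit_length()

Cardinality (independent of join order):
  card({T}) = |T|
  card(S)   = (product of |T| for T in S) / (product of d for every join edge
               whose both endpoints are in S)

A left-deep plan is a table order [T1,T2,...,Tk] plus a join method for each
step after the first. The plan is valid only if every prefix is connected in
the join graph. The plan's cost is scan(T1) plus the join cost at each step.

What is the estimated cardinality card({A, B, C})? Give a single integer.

Tables in S: A(200), B(150), C(300)
Edges inside S: C-B(d=100), C-A(d=3), B-A(d=5)
numerator = 200 * 150 * 300 = 9000000
denominator = 100 * 3 * 5 = 1500
card(S) = 9000000 / 1500 = 6000

6000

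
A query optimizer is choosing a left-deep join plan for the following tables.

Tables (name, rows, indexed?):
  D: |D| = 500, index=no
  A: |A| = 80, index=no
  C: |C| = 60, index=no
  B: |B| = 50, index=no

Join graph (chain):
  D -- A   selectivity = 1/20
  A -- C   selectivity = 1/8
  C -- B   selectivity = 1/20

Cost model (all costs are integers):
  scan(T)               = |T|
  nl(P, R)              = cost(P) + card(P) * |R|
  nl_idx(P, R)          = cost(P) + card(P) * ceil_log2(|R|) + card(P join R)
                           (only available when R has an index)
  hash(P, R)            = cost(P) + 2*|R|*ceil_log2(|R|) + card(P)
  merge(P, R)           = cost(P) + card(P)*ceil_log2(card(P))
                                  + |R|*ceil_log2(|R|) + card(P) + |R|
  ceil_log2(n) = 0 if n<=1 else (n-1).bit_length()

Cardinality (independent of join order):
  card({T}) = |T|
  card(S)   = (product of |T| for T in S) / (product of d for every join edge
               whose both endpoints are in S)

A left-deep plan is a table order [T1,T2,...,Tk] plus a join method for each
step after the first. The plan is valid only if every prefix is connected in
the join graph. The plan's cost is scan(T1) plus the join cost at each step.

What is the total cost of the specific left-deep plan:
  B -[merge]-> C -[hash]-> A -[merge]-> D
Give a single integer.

25090

step 1: scan B: cost=50, card=50
step 2: join C via merge
    card(P join C) = 50*60/(20) = 150
    cost = 50 + 50*6 + 60*6 + 50 + 60 = 820
step 3: join A via hash
    card(P join A) = 150*80/(8) = 1500
    cost = 820 + 2*80*7 + 150 = 2090
step 4: join D via merge
    card(P join D) = 1500*500/(20) = 37500
    cost = 2090 + 1500*11 + 500*9 + 1500 + 500 = 25090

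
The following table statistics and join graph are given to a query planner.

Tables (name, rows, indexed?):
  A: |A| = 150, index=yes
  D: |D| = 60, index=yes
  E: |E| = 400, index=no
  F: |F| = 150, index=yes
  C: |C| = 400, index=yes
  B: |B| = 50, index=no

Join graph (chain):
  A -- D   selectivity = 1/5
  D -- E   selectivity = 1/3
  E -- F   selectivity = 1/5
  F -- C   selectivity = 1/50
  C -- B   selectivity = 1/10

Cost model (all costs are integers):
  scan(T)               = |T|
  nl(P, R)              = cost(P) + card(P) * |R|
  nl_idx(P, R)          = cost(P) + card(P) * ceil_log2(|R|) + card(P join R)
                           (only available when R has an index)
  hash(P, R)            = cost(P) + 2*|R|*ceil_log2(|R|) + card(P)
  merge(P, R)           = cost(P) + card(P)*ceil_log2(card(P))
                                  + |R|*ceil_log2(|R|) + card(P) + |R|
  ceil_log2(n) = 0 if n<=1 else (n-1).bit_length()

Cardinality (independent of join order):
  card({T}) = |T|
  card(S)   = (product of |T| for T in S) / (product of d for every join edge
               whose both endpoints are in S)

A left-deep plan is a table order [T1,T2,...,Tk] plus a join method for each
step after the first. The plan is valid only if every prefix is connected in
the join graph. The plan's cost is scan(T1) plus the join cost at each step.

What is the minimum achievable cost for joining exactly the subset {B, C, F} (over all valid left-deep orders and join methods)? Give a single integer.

4500

Selinger DP over subsets of {B,C,F}:
  {F}: scan cost=150, card=150
  {C}: scan cost=400, card=400
  {B}: scan cost=50, card=50
  {CF}: card=1200; try (C,nl_idx)→2700, (F,hash)→3200, (F,nl_idx)→4800, (C,merge)→5500, (F,merge)→5750, (C,hash)→7500 …(+2); best=2700 via (C,nl_idx)
  {BC}: card=2000; try (B,hash)→1400, (C,nl_idx)→2500, (C,merge)→4400, (B,merge)→4750, (C,hash)→7300, (C,nl)→20050 …(+1); best=1400 via (B,hash)
  {BCF}: card=6000; try (B,hash)→4500, (F,hash)→5800, (B,merge)→17450, (F,nl_idx)→23400, (F,merge)→26750, (B,nl)→62700 …(+1); best=4500 via (B,hash)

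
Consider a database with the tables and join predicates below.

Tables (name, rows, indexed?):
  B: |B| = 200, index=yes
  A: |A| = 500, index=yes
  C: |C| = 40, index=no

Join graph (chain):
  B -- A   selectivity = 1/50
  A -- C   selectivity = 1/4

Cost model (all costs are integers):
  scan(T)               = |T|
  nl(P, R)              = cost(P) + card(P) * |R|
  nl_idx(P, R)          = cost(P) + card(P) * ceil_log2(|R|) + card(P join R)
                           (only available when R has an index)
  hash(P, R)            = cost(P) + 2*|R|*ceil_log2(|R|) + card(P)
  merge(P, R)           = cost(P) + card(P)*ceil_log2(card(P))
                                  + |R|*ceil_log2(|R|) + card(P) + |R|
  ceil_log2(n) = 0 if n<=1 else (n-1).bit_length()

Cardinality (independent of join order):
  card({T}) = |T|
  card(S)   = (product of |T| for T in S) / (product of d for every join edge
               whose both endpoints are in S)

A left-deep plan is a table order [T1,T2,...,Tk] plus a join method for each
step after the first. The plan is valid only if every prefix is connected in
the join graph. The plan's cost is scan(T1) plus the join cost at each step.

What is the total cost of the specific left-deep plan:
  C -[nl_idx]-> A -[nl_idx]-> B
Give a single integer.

65400

step 1: scan C: cost=40, card=40
step 2: join A via nl_idx
    card(P join A) = 40*500/(4) = 5000
    cost = 40 + 40*9 + 5000 = 5400
step 3: join B via nl_idx
    card(P join B) = 5000*200/(50) = 20000
    cost = 5400 + 5000*8 + 20000 = 65400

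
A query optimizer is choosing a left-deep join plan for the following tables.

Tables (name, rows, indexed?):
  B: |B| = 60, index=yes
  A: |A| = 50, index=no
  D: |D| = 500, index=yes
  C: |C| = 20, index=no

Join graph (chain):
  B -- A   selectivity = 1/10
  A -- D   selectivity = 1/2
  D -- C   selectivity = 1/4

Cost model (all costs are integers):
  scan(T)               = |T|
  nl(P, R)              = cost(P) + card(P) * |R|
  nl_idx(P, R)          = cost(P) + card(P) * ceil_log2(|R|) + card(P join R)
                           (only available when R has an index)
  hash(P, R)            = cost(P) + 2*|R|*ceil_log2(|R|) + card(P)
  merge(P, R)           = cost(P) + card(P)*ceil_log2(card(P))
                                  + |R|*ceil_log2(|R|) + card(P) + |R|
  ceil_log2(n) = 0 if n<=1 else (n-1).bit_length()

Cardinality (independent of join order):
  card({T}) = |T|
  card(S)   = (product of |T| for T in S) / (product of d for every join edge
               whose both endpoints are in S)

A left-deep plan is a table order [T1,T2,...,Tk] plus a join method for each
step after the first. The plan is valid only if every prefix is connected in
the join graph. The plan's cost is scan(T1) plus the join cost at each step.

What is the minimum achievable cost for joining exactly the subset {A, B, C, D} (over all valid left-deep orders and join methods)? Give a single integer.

67520

Selinger DP over subsets of {A,B,C,D}:
  {B}: scan cost=60, card=60
  {A}: scan cost=50, card=50
  {D}: scan cost=500, card=500
  {C}: scan cost=20, card=20
  {AB}: card=300; try (B,nl_idx)→650, (A,hash)→720, (B,hash)→820, (B,merge)→820, (A,merge)→830, (B,nl)→3050 …(+1); best=650 via (B,nl_idx)
  {AD}: card=12500; try (A,hash)→1600, (D,merge)→5400, (A,merge)→5850, (D,hash)→9100, (D,nl_idx)→13000, (D,nl)→25050 …(+1); best=1600 via (A,hash)
  {CD}: card=2500; try (C,hash)→1200, (D,nl_idx)→2700, (D,merge)→5140, (C,merge)→5620, (D,hash)→9040, (D,nl)→10020 …(+1); best=1200 via (C,hash)
  {ABD}: card=75000; try (D,merge)→8650, (D,hash)→9950, (B,hash)→14820, (D,nl_idx)→78350, (D,nl)→150650, (B,nl_idx)→151600 …(+2); best=8650 via (D,merge)
  {ACD}: card=62500; try (A,hash)→4300, (C,hash)→14300, (A,merge)→34050, (A,nl)→126200, (C,merge)→189220, (C,nl)→251600; best=4300 via (A,hash)
  {ABCD}: card=375000; try (B,hash)→67520, (C,hash)→83850, (B,nl_idx)→754300, (B,merge)→1067220, (C,merge)→1358770, (C,nl)→1508650 …(+1); best=67520 via (B,hash)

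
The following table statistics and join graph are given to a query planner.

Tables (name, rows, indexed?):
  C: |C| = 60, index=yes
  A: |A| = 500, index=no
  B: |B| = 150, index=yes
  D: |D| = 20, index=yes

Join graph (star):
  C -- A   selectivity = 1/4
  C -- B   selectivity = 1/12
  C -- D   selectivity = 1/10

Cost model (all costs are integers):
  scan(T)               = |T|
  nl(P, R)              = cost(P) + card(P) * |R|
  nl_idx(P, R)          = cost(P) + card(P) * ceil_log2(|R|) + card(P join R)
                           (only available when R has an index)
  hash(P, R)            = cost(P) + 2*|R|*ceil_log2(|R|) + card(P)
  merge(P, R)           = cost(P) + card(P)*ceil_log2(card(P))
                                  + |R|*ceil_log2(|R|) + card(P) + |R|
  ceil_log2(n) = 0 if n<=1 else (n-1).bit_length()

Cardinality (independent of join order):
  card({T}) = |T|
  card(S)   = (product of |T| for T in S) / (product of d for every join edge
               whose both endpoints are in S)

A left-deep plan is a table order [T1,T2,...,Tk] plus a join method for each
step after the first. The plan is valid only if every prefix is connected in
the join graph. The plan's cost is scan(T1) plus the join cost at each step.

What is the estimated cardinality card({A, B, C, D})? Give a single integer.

187500

Tables in S: A(500), B(150), C(60), D(20)
Edges inside S: C-A(d=4), C-B(d=12), C-D(d=10)
numerator = 500 * 150 * 60 * 20 = 90000000
denominator = 4 * 12 * 10 = 480
card(S) = 90000000 / 480 = 187500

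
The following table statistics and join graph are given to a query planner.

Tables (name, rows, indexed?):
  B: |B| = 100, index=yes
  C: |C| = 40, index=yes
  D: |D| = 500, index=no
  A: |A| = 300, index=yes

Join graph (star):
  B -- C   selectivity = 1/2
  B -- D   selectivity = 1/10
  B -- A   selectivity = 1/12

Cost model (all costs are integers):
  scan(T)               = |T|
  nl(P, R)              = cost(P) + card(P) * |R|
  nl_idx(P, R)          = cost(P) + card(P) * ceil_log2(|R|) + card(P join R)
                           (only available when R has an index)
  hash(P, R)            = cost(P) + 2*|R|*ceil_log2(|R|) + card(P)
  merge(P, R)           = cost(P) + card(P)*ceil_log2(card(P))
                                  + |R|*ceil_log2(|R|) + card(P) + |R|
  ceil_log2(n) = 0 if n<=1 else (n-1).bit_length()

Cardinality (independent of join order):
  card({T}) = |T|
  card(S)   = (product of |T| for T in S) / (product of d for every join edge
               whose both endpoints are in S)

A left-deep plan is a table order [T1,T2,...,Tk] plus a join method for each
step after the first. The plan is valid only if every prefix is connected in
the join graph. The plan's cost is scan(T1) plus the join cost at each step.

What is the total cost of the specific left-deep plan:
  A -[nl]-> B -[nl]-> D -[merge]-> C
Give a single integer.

3530580

step 1: scan A: cost=300, card=300
step 2: join B via nl
    card(P join B) = 300*100/(12) = 2500
    cost = 300 + 300*100 = 30300
step 3: join D via nl
    card(P join D) = 2500*500/(10) = 125000
    cost = 30300 + 2500*500 = 1280300
step 4: join C via merge
    card(P join C) = 125000*40/(2) = 2500000
    cost = 1280300 + 125000*17 + 40*6 + 125000 + 40 = 3530580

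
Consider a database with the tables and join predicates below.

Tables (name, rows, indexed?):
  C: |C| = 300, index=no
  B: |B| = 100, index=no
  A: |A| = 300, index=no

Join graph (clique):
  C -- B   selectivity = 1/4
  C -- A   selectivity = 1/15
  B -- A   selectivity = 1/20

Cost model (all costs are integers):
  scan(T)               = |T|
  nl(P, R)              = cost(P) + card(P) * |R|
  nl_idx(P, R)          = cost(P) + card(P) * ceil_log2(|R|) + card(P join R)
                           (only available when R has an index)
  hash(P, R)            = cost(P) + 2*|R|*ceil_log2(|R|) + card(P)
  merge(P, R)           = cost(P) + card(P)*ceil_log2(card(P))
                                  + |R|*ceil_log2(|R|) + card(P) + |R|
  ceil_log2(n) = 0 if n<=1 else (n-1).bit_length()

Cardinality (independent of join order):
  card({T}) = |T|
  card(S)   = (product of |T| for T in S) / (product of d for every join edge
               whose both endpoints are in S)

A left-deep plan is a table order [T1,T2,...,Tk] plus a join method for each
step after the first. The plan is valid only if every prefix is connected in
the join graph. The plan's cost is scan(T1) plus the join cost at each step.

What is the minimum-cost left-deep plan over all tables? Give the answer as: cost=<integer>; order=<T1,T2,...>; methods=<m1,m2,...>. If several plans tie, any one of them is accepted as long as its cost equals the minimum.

Selinger DP (subsets sized 1..n):
  {C}: scan cost=300, card=300
  {B}: scan cost=100, card=100
  {A}: scan cost=300, card=300
  {BC}: card=7500; try (B,hash)→2000, (C,merge)→3900, (B,merge)→4100, (C,hash)→5600, (C,nl)→30100, (B,nl)→30300; best=2000 via (B,hash)
  {AC}: card=6000; try (C,hash)→6000, (A,hash)→6000, (C,merge)→6300, (A,merge)→6300, (C,nl)→90300, (A,nl)→90300; best=6000 via (C,hash)
  {AB}: card=1500; try (B,hash)→2000, (A,merge)→3900, (B,merge)→4100, (A,hash)→5600, (A,nl)→30100, (B,nl)→30300; best=2000 via (B,hash)
  {ABC}: card=7500; try (C,hash)→8900, (B,hash)→13400, (A,hash)→14900, (C,merge)→23000, (B,merge)→90800, (A,merge)→110000 …(+3); best=8900 via (C,hash)

cost=8900; order=A,B,C; methods=hash,hash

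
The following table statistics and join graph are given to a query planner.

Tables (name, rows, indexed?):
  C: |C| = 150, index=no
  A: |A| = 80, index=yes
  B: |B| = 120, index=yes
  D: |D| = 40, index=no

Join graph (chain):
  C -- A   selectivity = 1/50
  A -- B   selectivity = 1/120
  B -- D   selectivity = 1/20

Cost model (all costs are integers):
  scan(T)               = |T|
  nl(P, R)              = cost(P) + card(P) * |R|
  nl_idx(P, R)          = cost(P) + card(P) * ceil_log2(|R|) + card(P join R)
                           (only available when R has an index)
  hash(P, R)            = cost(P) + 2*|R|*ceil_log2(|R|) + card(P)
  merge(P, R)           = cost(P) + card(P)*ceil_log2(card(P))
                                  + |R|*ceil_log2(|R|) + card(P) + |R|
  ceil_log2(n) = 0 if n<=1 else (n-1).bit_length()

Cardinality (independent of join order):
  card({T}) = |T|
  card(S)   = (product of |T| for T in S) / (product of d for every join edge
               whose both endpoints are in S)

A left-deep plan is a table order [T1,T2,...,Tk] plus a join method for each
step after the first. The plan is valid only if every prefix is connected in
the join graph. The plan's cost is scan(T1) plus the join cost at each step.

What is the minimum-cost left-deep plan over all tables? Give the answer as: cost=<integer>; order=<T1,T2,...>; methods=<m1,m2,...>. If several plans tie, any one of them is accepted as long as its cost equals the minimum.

Selinger DP (subsets sized 1..n):
  {C}: scan cost=150, card=150
  {A}: scan cost=80, card=80
  {B}: scan cost=120, card=120
  {D}: scan cost=40, card=40
  {AC}: card=240; try (A,hash)→1420, (A,nl_idx)→1440, (C,merge)→2070, (A,merge)→2140, (C,hash)→2560, (C,nl)→12080 …(+1); best=1420 via (A,hash)
  {AB}: card=80; try (B,nl_idx)→720, (A,nl_idx)→1040, (A,hash)→1360, (B,merge)→1680, (A,merge)→1720, (B,hash)→1840 …(+2); best=720 via (B,nl_idx)
  {BD}: card=240; try (B,nl_idx)→560, (D,hash)→720, (B,merge)→1280, (D,merge)→1360, (B,hash)→1760, (B,nl)→4840 …(+1); best=560 via (B,nl_idx)
  {ABC}: card=240; try (C,merge)→2710, (C,hash)→3200, (B,hash)→3340, (B,nl_idx)→3340, (B,merge)→4540, (C,nl)→12720 …(+1); best=2710 via (C,merge)
  {ABD}: card=160; try (D,hash)→1280, (D,merge)→1640, (A,hash)→1920, (A,nl_idx)→2400, (A,merge)→3360, (D,nl)→3920 …(+1); best=1280 via (D,hash)
  {ABCD}: card=480; try (D,hash)→3430, (C,hash)→3840, (C,merge)→4070, (D,merge)→5150, (D,nl)→12310, (C,nl)→25280; best=3430 via (D,hash)

cost=3430; order=A,B,C,D; methods=nl_idx,merge,hash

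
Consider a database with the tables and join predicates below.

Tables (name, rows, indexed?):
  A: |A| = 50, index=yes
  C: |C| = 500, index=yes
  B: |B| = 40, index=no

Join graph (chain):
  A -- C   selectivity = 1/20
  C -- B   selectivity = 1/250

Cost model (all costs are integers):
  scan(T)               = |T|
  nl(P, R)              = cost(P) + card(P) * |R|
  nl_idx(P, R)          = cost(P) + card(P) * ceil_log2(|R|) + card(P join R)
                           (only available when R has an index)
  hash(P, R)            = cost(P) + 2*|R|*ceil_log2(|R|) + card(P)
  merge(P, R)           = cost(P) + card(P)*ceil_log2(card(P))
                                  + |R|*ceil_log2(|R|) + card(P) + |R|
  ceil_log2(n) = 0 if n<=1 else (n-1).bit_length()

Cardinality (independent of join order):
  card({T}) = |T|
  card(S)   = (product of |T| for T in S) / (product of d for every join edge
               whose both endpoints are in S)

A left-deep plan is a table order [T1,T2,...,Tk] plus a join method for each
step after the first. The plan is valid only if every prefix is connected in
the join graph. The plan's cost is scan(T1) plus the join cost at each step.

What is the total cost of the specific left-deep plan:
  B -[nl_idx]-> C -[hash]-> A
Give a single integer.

step 1: scan B: cost=40, card=40
step 2: join C via nl_idx
    card(P join C) = 40*500/(250) = 80
    cost = 40 + 40*9 + 80 = 480
step 3: join A via hash
    card(P join A) = 80*50/(20) = 200
    cost = 480 + 2*50*6 + 80 = 1160

1160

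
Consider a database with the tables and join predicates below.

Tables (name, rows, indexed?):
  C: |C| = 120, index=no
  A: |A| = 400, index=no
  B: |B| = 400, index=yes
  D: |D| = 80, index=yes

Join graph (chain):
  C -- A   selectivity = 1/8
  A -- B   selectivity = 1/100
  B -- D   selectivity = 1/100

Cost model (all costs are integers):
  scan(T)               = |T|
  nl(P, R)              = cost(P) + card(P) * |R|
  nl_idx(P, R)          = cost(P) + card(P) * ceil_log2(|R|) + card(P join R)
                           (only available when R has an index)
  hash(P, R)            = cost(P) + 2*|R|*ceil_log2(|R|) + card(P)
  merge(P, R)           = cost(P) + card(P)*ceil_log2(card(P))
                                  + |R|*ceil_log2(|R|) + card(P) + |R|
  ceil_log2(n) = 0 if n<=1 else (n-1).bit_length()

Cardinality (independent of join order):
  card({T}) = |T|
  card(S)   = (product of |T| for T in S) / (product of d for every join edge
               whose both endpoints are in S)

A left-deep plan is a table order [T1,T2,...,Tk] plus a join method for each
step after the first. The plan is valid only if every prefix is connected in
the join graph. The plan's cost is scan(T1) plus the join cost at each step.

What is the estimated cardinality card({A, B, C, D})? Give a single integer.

Tables in S: A(400), B(400), C(120), D(80)
Edges inside S: C-A(d=8), A-B(d=100), B-D(d=100)
numerator = 400 * 400 * 120 * 80 = 1536000000
denominator = 8 * 100 * 100 = 80000
card(S) = 1536000000 / 80000 = 19200

19200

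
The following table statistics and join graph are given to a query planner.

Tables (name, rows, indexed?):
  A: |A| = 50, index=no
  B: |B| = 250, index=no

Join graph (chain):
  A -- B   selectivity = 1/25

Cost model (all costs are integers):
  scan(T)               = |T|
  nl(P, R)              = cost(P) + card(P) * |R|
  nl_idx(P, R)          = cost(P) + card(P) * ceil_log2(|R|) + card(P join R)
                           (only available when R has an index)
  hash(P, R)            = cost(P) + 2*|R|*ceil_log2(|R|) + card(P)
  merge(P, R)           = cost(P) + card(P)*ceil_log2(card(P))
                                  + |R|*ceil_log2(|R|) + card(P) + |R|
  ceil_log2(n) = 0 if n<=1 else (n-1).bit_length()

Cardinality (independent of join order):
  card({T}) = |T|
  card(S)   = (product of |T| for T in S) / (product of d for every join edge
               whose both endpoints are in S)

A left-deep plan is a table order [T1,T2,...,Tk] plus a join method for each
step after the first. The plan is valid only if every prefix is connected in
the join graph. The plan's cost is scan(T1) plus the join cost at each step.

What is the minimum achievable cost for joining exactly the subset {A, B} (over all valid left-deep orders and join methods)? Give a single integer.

1100

Selinger DP over subsets of {A,B}:
  {A}: scan cost=50, card=50
  {B}: scan cost=250, card=250
  {AB}: card=500; try (A,hash)→1100, (B,merge)→2650, (A,merge)→2850, (B,hash)→4100, (B,nl)→12550, (A,nl)→12750; best=1100 via (A,hash)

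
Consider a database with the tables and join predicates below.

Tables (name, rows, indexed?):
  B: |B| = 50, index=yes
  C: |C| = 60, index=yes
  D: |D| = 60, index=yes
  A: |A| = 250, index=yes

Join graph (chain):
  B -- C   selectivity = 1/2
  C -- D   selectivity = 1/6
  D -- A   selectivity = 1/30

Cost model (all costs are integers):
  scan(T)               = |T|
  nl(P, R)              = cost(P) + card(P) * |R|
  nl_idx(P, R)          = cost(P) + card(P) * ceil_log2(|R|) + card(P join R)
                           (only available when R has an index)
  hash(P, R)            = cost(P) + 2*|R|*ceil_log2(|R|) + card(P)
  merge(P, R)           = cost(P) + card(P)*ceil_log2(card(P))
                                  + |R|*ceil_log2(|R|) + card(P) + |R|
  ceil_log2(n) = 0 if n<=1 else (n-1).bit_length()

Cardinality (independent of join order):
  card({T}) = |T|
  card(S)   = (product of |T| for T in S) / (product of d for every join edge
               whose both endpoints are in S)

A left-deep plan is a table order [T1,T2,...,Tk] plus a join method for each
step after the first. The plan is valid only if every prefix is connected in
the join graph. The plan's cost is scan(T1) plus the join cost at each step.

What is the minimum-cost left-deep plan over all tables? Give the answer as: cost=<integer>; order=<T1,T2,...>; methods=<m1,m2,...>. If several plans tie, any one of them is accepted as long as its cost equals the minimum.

cost=7860; order=D,A,C,B; methods=nl_idx,hash,hash

Selinger DP (subsets sized 1..n):
  {B}: scan cost=50, card=50
  {C}: scan cost=60, card=60
  {D}: scan cost=60, card=60
  {A}: scan cost=250, card=250
  {BC}: card=1500; try (B,hash)→720, (C,hash)→820, (C,merge)→820, (B,merge)→830, (C,nl_idx)→1850, (B,nl_idx)→1920 …(+2); best=720 via (B,hash)
  {CD}: card=600; try (D,hash)→840, (C,hash)→840, (D,merge)→900, (C,merge)→900, (D,nl_idx)→1020, (C,nl_idx)→1020 …(+2); best=840 via (D,hash)
  {AD}: card=500; try (A,nl_idx)→1040, (D,hash)→1220, (D,nl_idx)→2250, (A,merge)→2730, (D,merge)→2920, (A,hash)→4120 …(+2); best=1040 via (A,nl_idx)
  {BCD}: card=15000; try (B,hash)→2040, (D,hash)→2940, (B,merge)→7790, (D,merge)→19140, (B,nl_idx)→19440, (D,nl_idx)→24720 …(+2); best=2040 via (B,hash)
  {ACD}: card=5000; try (C,hash)→2260, (A,hash)→5440, (C,merge)→6460, (C,nl_idx)→9040, (A,merge)→9690, (A,nl_idx)→10640 …(+2); best=2260 via (C,hash)
  {ABCD}: card=125000; try (B,hash)→7860, (A,hash)→21040, (B,merge)→72610, (B,nl_idx)→157260, (A,merge)→229290, (A,nl_idx)→247040 …(+2); best=7860 via (B,hash)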